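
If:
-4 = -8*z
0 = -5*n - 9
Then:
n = -9/5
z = 1/2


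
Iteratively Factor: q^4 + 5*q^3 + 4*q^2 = (q + 1)*(q^3 + 4*q^2) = q*(q + 1)*(q^2 + 4*q) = q^2*(q + 1)*(q + 4)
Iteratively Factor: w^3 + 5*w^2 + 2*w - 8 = (w - 1)*(w^2 + 6*w + 8) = (w - 1)*(w + 4)*(w + 2)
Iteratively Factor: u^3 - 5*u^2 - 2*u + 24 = (u - 3)*(u^2 - 2*u - 8) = (u - 3)*(u + 2)*(u - 4)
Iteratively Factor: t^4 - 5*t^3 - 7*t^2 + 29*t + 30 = (t - 3)*(t^3 - 2*t^2 - 13*t - 10) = (t - 3)*(t + 1)*(t^2 - 3*t - 10) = (t - 3)*(t + 1)*(t + 2)*(t - 5)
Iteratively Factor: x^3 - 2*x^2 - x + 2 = (x - 1)*(x^2 - x - 2) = (x - 1)*(x + 1)*(x - 2)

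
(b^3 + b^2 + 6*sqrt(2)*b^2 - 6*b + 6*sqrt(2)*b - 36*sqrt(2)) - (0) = b^3 + b^2 + 6*sqrt(2)*b^2 - 6*b + 6*sqrt(2)*b - 36*sqrt(2)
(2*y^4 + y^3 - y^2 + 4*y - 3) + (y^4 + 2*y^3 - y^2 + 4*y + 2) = 3*y^4 + 3*y^3 - 2*y^2 + 8*y - 1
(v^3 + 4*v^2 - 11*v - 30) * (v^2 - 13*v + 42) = v^5 - 9*v^4 - 21*v^3 + 281*v^2 - 72*v - 1260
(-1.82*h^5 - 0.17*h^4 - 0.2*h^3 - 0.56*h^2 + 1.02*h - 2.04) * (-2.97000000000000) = 5.4054*h^5 + 0.5049*h^4 + 0.594*h^3 + 1.6632*h^2 - 3.0294*h + 6.0588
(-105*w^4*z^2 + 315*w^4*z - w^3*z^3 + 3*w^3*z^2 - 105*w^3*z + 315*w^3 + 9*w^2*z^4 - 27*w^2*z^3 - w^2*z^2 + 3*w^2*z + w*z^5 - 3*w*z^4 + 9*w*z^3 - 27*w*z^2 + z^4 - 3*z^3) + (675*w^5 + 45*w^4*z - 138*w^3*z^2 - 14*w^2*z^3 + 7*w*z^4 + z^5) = 675*w^5 - 105*w^4*z^2 + 360*w^4*z - w^3*z^3 - 135*w^3*z^2 - 105*w^3*z + 315*w^3 + 9*w^2*z^4 - 41*w^2*z^3 - w^2*z^2 + 3*w^2*z + w*z^5 + 4*w*z^4 + 9*w*z^3 - 27*w*z^2 + z^5 + z^4 - 3*z^3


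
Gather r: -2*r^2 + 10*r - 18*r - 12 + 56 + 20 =-2*r^2 - 8*r + 64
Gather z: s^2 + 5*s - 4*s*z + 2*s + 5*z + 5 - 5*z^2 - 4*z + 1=s^2 + 7*s - 5*z^2 + z*(1 - 4*s) + 6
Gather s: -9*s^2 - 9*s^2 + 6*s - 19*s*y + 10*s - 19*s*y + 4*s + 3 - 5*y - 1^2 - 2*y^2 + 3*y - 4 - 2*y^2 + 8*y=-18*s^2 + s*(20 - 38*y) - 4*y^2 + 6*y - 2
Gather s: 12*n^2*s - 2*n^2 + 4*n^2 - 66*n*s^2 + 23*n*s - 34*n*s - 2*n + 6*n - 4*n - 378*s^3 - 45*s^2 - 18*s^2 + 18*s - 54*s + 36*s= 2*n^2 - 378*s^3 + s^2*(-66*n - 63) + s*(12*n^2 - 11*n)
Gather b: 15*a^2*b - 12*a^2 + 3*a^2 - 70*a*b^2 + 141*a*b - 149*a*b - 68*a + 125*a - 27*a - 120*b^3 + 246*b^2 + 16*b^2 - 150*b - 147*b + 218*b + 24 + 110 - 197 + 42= -9*a^2 + 30*a - 120*b^3 + b^2*(262 - 70*a) + b*(15*a^2 - 8*a - 79) - 21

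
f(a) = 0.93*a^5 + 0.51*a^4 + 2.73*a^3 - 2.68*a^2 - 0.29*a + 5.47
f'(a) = 4.65*a^4 + 2.04*a^3 + 8.19*a^2 - 5.36*a - 0.29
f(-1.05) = -0.91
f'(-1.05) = 17.66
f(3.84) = 1006.81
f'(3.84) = 1226.47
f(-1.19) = -3.78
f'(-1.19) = 23.57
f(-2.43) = -109.84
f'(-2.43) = 193.96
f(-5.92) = -6788.99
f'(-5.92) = 5606.59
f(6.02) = 8525.03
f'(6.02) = 6816.47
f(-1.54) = -15.60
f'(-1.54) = 46.09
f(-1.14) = -2.66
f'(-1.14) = 21.30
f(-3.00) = -276.17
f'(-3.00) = 411.07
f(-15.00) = -690206.93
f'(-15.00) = 230444.11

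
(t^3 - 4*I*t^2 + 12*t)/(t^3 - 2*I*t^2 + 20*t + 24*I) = t/(t + 2*I)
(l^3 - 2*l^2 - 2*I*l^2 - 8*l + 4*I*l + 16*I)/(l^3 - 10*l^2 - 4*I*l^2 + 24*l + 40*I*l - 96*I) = (l^2 + l*(2 - 2*I) - 4*I)/(l^2 + l*(-6 - 4*I) + 24*I)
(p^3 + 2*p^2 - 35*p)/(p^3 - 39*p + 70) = p/(p - 2)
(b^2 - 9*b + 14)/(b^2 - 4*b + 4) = (b - 7)/(b - 2)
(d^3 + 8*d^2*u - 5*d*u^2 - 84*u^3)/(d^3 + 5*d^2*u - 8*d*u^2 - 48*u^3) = (d + 7*u)/(d + 4*u)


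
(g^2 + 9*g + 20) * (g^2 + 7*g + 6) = g^4 + 16*g^3 + 89*g^2 + 194*g + 120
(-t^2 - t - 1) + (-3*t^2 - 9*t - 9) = -4*t^2 - 10*t - 10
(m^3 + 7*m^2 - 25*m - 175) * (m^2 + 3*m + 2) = m^5 + 10*m^4 - 2*m^3 - 236*m^2 - 575*m - 350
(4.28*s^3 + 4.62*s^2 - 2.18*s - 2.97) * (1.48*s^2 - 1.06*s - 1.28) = 6.3344*s^5 + 2.3008*s^4 - 13.602*s^3 - 7.9984*s^2 + 5.9386*s + 3.8016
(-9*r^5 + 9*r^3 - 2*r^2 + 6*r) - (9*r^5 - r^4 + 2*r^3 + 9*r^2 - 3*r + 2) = -18*r^5 + r^4 + 7*r^3 - 11*r^2 + 9*r - 2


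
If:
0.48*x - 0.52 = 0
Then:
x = 1.08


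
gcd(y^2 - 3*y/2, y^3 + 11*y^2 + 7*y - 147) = 1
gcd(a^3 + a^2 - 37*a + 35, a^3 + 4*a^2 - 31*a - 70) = a^2 + 2*a - 35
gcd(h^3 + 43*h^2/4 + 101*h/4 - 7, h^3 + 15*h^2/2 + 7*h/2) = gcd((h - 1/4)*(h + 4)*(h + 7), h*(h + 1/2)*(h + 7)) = h + 7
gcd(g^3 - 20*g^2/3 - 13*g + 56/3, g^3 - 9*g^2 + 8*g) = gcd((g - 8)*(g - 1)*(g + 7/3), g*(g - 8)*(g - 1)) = g^2 - 9*g + 8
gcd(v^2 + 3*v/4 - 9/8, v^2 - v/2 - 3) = v + 3/2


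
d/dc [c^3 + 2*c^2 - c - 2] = 3*c^2 + 4*c - 1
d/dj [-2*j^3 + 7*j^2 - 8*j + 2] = -6*j^2 + 14*j - 8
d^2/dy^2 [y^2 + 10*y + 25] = 2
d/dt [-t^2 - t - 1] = -2*t - 1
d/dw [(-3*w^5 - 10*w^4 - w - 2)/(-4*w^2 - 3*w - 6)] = 4*w*(9*w^5 + 29*w^4 + 45*w^3 + 60*w^2 - w - 4)/(16*w^4 + 24*w^3 + 57*w^2 + 36*w + 36)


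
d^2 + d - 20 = (d - 4)*(d + 5)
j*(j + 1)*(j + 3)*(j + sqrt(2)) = j^4 + sqrt(2)*j^3 + 4*j^3 + 3*j^2 + 4*sqrt(2)*j^2 + 3*sqrt(2)*j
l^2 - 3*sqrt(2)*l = l*(l - 3*sqrt(2))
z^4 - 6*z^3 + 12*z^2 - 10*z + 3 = (z - 3)*(z - 1)^3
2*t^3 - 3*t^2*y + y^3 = (-t + y)^2*(2*t + y)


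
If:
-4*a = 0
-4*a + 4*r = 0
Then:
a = 0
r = 0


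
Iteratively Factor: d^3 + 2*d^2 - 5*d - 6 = (d + 1)*(d^2 + d - 6) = (d - 2)*(d + 1)*(d + 3)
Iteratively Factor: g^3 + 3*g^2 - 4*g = (g + 4)*(g^2 - g) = (g - 1)*(g + 4)*(g)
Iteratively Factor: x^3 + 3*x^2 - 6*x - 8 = (x + 1)*(x^2 + 2*x - 8) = (x + 1)*(x + 4)*(x - 2)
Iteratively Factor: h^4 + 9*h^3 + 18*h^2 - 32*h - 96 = (h + 3)*(h^3 + 6*h^2 - 32) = (h - 2)*(h + 3)*(h^2 + 8*h + 16) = (h - 2)*(h + 3)*(h + 4)*(h + 4)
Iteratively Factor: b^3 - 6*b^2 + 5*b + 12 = (b - 4)*(b^2 - 2*b - 3) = (b - 4)*(b + 1)*(b - 3)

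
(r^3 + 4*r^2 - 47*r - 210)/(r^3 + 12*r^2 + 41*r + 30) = (r - 7)/(r + 1)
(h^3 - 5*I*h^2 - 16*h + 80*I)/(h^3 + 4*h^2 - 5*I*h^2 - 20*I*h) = (h - 4)/h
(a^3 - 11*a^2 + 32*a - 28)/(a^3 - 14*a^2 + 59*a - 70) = (a - 2)/(a - 5)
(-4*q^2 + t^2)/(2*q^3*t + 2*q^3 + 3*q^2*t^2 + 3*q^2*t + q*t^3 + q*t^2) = (-2*q + t)/(q*(q*t + q + t^2 + t))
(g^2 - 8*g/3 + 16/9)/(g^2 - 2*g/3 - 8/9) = (3*g - 4)/(3*g + 2)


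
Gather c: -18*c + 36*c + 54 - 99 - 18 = 18*c - 63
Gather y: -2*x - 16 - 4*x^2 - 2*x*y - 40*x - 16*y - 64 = -4*x^2 - 42*x + y*(-2*x - 16) - 80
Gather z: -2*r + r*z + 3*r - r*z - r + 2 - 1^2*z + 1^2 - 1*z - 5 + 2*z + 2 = 0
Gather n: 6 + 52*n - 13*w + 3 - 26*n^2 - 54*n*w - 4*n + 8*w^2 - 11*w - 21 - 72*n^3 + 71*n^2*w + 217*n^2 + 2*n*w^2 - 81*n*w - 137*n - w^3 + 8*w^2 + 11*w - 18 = -72*n^3 + n^2*(71*w + 191) + n*(2*w^2 - 135*w - 89) - w^3 + 16*w^2 - 13*w - 30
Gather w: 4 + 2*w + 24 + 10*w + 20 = 12*w + 48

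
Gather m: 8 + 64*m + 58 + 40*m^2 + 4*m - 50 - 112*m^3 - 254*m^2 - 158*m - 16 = -112*m^3 - 214*m^2 - 90*m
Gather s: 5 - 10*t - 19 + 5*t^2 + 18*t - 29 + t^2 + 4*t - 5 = 6*t^2 + 12*t - 48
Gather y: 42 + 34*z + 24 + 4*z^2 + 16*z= 4*z^2 + 50*z + 66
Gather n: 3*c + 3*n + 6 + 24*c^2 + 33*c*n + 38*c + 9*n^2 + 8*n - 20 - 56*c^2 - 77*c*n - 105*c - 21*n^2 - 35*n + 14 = -32*c^2 - 64*c - 12*n^2 + n*(-44*c - 24)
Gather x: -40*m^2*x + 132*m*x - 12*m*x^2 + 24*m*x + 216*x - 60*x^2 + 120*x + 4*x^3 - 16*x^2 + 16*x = 4*x^3 + x^2*(-12*m - 76) + x*(-40*m^2 + 156*m + 352)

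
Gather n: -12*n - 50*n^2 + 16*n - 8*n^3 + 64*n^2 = -8*n^3 + 14*n^2 + 4*n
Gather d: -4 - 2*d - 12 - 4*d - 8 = -6*d - 24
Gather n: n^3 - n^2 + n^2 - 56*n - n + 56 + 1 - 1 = n^3 - 57*n + 56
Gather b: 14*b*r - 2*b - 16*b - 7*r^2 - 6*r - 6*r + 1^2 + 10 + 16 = b*(14*r - 18) - 7*r^2 - 12*r + 27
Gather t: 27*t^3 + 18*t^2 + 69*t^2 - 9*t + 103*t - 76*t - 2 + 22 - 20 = 27*t^3 + 87*t^2 + 18*t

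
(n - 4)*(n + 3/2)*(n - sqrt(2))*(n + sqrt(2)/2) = n^4 - 5*n^3/2 - sqrt(2)*n^3/2 - 7*n^2 + 5*sqrt(2)*n^2/4 + 5*n/2 + 3*sqrt(2)*n + 6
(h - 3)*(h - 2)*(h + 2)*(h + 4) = h^4 + h^3 - 16*h^2 - 4*h + 48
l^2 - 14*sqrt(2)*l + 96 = (l - 8*sqrt(2))*(l - 6*sqrt(2))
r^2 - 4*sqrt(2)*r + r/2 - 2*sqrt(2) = (r + 1/2)*(r - 4*sqrt(2))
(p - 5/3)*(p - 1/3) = p^2 - 2*p + 5/9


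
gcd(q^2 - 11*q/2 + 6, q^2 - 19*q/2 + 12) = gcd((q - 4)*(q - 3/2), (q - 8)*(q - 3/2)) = q - 3/2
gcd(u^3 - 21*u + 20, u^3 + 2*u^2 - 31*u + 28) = u^2 - 5*u + 4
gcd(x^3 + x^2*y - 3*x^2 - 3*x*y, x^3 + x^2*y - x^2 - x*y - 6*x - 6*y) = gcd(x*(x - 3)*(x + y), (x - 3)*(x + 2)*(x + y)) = x^2 + x*y - 3*x - 3*y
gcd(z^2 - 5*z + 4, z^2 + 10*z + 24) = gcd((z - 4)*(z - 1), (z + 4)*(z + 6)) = 1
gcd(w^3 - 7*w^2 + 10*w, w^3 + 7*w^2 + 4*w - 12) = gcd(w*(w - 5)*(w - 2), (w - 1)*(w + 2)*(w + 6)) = 1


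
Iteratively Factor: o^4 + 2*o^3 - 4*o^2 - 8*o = (o + 2)*(o^3 - 4*o) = (o - 2)*(o + 2)*(o^2 + 2*o) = o*(o - 2)*(o + 2)*(o + 2)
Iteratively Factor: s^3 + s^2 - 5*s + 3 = (s - 1)*(s^2 + 2*s - 3) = (s - 1)*(s + 3)*(s - 1)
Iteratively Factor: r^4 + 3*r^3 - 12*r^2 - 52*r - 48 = (r - 4)*(r^3 + 7*r^2 + 16*r + 12) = (r - 4)*(r + 2)*(r^2 + 5*r + 6) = (r - 4)*(r + 2)^2*(r + 3)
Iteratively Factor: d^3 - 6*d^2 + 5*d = (d - 1)*(d^2 - 5*d) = d*(d - 1)*(d - 5)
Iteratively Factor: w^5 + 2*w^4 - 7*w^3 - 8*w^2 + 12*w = (w + 3)*(w^4 - w^3 - 4*w^2 + 4*w) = (w + 2)*(w + 3)*(w^3 - 3*w^2 + 2*w) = (w - 1)*(w + 2)*(w + 3)*(w^2 - 2*w) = (w - 2)*(w - 1)*(w + 2)*(w + 3)*(w)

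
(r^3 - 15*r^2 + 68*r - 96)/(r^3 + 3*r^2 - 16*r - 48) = (r^2 - 11*r + 24)/(r^2 + 7*r + 12)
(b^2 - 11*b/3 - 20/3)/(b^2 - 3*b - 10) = (b + 4/3)/(b + 2)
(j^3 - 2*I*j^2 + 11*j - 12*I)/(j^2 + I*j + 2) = (j^2 - I*j + 12)/(j + 2*I)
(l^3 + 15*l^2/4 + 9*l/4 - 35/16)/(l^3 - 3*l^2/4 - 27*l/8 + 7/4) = (l + 5/2)/(l - 2)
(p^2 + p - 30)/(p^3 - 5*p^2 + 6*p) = (p^2 + p - 30)/(p*(p^2 - 5*p + 6))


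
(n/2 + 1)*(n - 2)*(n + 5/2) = n^3/2 + 5*n^2/4 - 2*n - 5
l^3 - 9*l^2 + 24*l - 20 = (l - 5)*(l - 2)^2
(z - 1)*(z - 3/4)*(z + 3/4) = z^3 - z^2 - 9*z/16 + 9/16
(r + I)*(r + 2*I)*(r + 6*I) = r^3 + 9*I*r^2 - 20*r - 12*I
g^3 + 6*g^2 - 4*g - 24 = (g - 2)*(g + 2)*(g + 6)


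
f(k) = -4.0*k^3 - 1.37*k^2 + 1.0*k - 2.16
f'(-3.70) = -153.14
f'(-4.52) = -231.78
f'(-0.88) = -5.88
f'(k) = -12.0*k^2 - 2.74*k + 1.0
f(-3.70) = 178.00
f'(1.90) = -47.53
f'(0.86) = -10.23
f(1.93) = -34.09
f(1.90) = -32.64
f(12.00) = -7099.44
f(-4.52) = 334.71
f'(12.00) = -1759.88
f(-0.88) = -1.38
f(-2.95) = 85.66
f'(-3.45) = -132.38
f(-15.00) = 13174.59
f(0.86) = -4.86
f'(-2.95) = -95.35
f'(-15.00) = -2657.90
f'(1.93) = -48.99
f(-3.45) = 142.34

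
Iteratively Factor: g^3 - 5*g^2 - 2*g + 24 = (g + 2)*(g^2 - 7*g + 12) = (g - 4)*(g + 2)*(g - 3)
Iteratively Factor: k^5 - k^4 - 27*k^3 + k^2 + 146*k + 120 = (k - 5)*(k^4 + 4*k^3 - 7*k^2 - 34*k - 24) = (k - 5)*(k + 4)*(k^3 - 7*k - 6) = (k - 5)*(k + 2)*(k + 4)*(k^2 - 2*k - 3) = (k - 5)*(k + 1)*(k + 2)*(k + 4)*(k - 3)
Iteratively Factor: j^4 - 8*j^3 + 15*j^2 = (j)*(j^3 - 8*j^2 + 15*j) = j^2*(j^2 - 8*j + 15) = j^2*(j - 3)*(j - 5)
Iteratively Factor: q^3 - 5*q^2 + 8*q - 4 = (q - 2)*(q^2 - 3*q + 2) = (q - 2)*(q - 1)*(q - 2)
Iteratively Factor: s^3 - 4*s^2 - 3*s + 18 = (s + 2)*(s^2 - 6*s + 9) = (s - 3)*(s + 2)*(s - 3)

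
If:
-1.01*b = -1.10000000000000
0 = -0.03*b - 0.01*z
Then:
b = 1.09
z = -3.27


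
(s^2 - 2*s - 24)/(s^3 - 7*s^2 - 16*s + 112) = (s - 6)/(s^2 - 11*s + 28)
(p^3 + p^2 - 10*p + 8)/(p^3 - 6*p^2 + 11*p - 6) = (p + 4)/(p - 3)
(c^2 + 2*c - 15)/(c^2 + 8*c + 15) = (c - 3)/(c + 3)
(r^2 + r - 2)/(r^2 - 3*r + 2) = (r + 2)/(r - 2)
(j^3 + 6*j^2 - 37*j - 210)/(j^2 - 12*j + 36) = (j^2 + 12*j + 35)/(j - 6)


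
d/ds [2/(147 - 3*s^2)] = 4*s/(3*(s^2 - 49)^2)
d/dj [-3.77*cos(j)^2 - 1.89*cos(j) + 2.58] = (7.54*cos(j) + 1.89)*sin(j)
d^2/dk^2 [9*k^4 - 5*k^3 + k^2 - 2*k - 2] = 108*k^2 - 30*k + 2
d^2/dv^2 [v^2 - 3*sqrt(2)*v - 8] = 2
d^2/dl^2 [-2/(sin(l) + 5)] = 2*(sin(l)^2 - 5*sin(l) - 2)/(sin(l) + 5)^3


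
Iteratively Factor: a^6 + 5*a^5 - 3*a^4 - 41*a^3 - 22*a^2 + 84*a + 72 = (a - 2)*(a^5 + 7*a^4 + 11*a^3 - 19*a^2 - 60*a - 36) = (a - 2)*(a + 1)*(a^4 + 6*a^3 + 5*a^2 - 24*a - 36) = (a - 2)^2*(a + 1)*(a^3 + 8*a^2 + 21*a + 18) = (a - 2)^2*(a + 1)*(a + 2)*(a^2 + 6*a + 9) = (a - 2)^2*(a + 1)*(a + 2)*(a + 3)*(a + 3)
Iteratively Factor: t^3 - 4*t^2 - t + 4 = (t + 1)*(t^2 - 5*t + 4) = (t - 1)*(t + 1)*(t - 4)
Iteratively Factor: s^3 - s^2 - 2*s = (s + 1)*(s^2 - 2*s) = s*(s + 1)*(s - 2)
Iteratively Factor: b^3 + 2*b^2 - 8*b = (b - 2)*(b^2 + 4*b) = b*(b - 2)*(b + 4)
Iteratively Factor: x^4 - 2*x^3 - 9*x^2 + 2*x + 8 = (x - 4)*(x^3 + 2*x^2 - x - 2) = (x - 4)*(x - 1)*(x^2 + 3*x + 2) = (x - 4)*(x - 1)*(x + 1)*(x + 2)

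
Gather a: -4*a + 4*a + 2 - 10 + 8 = 0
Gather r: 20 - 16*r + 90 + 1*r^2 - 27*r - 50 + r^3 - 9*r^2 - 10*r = r^3 - 8*r^2 - 53*r + 60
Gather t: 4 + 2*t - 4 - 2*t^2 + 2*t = -2*t^2 + 4*t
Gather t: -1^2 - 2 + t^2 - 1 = t^2 - 4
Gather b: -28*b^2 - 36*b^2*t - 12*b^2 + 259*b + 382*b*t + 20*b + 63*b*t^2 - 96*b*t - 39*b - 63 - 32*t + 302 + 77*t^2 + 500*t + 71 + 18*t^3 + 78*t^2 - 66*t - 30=b^2*(-36*t - 40) + b*(63*t^2 + 286*t + 240) + 18*t^3 + 155*t^2 + 402*t + 280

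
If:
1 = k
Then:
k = 1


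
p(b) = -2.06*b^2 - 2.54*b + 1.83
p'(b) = -4.12*b - 2.54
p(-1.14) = 2.05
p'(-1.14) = 2.16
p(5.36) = -70.97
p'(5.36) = -24.62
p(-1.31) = 1.62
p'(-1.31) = 2.86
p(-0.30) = 2.41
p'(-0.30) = -1.30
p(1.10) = -3.46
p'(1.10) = -7.07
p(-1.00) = 2.31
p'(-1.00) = 1.58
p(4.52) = -51.74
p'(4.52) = -21.16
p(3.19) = -27.24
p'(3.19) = -15.68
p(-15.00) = -423.57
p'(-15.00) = 59.26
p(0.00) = 1.83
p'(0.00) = -2.54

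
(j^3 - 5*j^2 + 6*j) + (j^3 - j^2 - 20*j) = 2*j^3 - 6*j^2 - 14*j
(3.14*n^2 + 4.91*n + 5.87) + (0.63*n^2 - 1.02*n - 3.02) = 3.77*n^2 + 3.89*n + 2.85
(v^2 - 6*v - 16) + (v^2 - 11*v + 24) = 2*v^2 - 17*v + 8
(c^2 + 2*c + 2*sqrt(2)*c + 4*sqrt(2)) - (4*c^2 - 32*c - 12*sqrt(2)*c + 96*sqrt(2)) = -3*c^2 + 14*sqrt(2)*c + 34*c - 92*sqrt(2)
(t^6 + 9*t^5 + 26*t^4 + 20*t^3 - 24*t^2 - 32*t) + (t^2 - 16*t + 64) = t^6 + 9*t^5 + 26*t^4 + 20*t^3 - 23*t^2 - 48*t + 64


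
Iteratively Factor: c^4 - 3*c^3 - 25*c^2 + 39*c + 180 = (c - 4)*(c^3 + c^2 - 21*c - 45) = (c - 4)*(c + 3)*(c^2 - 2*c - 15) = (c - 5)*(c - 4)*(c + 3)*(c + 3)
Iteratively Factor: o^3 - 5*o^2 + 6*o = (o - 3)*(o^2 - 2*o) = o*(o - 3)*(o - 2)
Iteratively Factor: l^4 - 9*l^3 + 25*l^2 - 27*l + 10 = (l - 5)*(l^3 - 4*l^2 + 5*l - 2) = (l - 5)*(l - 2)*(l^2 - 2*l + 1) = (l - 5)*(l - 2)*(l - 1)*(l - 1)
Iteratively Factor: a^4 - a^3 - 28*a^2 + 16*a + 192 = (a + 4)*(a^3 - 5*a^2 - 8*a + 48) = (a - 4)*(a + 4)*(a^2 - a - 12) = (a - 4)^2*(a + 4)*(a + 3)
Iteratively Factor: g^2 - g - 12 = (g + 3)*(g - 4)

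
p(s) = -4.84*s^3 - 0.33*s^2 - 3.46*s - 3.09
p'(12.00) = -2102.26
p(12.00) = -8455.65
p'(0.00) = -3.46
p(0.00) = -3.09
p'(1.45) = -34.95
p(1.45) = -23.56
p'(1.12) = -22.41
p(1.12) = -14.18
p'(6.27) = -578.42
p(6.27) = -1230.78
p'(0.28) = -4.78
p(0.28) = -4.19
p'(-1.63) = -40.96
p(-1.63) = 22.63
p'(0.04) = -3.51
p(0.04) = -3.23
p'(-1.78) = -48.29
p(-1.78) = 29.32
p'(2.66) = -107.95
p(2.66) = -105.72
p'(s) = -14.52*s^2 - 0.66*s - 3.46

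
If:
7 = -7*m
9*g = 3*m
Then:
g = -1/3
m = -1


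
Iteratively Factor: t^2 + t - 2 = (t + 2)*(t - 1)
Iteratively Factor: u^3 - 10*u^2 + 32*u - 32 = (u - 2)*(u^2 - 8*u + 16) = (u - 4)*(u - 2)*(u - 4)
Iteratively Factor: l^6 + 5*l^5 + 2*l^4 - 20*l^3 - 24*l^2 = (l + 2)*(l^5 + 3*l^4 - 4*l^3 - 12*l^2) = l*(l + 2)*(l^4 + 3*l^3 - 4*l^2 - 12*l) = l*(l + 2)*(l + 3)*(l^3 - 4*l) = l*(l - 2)*(l + 2)*(l + 3)*(l^2 + 2*l) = l*(l - 2)*(l + 2)^2*(l + 3)*(l)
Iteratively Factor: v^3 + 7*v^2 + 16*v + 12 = (v + 3)*(v^2 + 4*v + 4) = (v + 2)*(v + 3)*(v + 2)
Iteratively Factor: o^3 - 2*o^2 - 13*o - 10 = (o + 1)*(o^2 - 3*o - 10) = (o - 5)*(o + 1)*(o + 2)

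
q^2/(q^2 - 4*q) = q/(q - 4)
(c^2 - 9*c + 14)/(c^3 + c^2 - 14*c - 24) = (c^2 - 9*c + 14)/(c^3 + c^2 - 14*c - 24)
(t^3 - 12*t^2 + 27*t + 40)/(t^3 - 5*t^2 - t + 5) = (t - 8)/(t - 1)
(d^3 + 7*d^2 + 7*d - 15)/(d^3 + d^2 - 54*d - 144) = (d^2 + 4*d - 5)/(d^2 - 2*d - 48)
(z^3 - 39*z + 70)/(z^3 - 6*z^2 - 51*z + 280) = (z - 2)/(z - 8)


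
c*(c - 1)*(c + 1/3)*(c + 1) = c^4 + c^3/3 - c^2 - c/3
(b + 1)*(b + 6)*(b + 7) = b^3 + 14*b^2 + 55*b + 42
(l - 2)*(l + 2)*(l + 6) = l^3 + 6*l^2 - 4*l - 24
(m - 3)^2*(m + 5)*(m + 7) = m^4 + 6*m^3 - 28*m^2 - 102*m + 315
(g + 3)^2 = g^2 + 6*g + 9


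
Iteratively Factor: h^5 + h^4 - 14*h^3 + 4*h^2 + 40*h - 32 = (h - 2)*(h^4 + 3*h^3 - 8*h^2 - 12*h + 16) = (h - 2)*(h - 1)*(h^3 + 4*h^2 - 4*h - 16) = (h - 2)*(h - 1)*(h + 4)*(h^2 - 4) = (h - 2)*(h - 1)*(h + 2)*(h + 4)*(h - 2)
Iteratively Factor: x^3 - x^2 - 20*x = (x - 5)*(x^2 + 4*x) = (x - 5)*(x + 4)*(x)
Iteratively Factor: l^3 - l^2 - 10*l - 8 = (l + 2)*(l^2 - 3*l - 4) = (l + 1)*(l + 2)*(l - 4)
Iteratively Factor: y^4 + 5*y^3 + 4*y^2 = (y)*(y^3 + 5*y^2 + 4*y) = y*(y + 4)*(y^2 + y) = y*(y + 1)*(y + 4)*(y)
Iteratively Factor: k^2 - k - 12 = (k - 4)*(k + 3)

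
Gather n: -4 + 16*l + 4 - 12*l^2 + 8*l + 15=-12*l^2 + 24*l + 15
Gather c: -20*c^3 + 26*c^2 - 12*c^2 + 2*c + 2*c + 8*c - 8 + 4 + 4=-20*c^3 + 14*c^2 + 12*c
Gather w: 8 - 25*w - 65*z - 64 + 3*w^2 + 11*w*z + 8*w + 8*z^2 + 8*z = 3*w^2 + w*(11*z - 17) + 8*z^2 - 57*z - 56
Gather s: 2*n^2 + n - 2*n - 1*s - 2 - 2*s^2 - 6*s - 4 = 2*n^2 - n - 2*s^2 - 7*s - 6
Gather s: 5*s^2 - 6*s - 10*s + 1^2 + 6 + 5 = 5*s^2 - 16*s + 12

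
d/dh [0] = 0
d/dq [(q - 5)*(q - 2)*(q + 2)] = 3*q^2 - 10*q - 4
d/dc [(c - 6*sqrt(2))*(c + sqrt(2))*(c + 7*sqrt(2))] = 3*c^2 + 4*sqrt(2)*c - 82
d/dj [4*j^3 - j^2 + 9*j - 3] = 12*j^2 - 2*j + 9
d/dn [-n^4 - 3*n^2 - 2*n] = -4*n^3 - 6*n - 2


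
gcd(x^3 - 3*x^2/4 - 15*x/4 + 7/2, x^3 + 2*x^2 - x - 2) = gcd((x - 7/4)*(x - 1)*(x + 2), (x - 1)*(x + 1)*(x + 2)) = x^2 + x - 2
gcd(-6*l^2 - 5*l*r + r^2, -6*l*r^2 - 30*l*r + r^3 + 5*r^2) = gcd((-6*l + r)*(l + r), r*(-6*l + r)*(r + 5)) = -6*l + r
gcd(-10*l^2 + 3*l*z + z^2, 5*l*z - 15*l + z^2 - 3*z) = 5*l + z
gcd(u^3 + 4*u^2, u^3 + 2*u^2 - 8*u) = u^2 + 4*u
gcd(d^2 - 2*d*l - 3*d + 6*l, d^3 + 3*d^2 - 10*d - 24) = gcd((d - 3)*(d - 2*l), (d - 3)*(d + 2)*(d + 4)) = d - 3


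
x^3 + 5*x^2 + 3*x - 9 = (x - 1)*(x + 3)^2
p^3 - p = p*(p - 1)*(p + 1)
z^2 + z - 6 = (z - 2)*(z + 3)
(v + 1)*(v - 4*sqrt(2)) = v^2 - 4*sqrt(2)*v + v - 4*sqrt(2)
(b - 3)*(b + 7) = b^2 + 4*b - 21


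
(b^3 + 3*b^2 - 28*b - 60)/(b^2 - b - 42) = (b^2 - 3*b - 10)/(b - 7)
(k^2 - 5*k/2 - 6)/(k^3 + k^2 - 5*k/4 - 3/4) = 2*(k - 4)/(2*k^2 - k - 1)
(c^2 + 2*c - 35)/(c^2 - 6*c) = (c^2 + 2*c - 35)/(c*(c - 6))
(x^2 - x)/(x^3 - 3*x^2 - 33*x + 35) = x/(x^2 - 2*x - 35)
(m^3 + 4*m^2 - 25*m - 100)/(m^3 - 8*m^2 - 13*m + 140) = (m + 5)/(m - 7)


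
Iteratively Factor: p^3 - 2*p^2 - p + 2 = (p - 2)*(p^2 - 1) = (p - 2)*(p - 1)*(p + 1)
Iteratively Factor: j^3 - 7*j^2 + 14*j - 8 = (j - 4)*(j^2 - 3*j + 2) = (j - 4)*(j - 1)*(j - 2)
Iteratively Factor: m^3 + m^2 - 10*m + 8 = (m - 1)*(m^2 + 2*m - 8) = (m - 2)*(m - 1)*(m + 4)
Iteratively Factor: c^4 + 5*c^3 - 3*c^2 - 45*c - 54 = (c - 3)*(c^3 + 8*c^2 + 21*c + 18) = (c - 3)*(c + 3)*(c^2 + 5*c + 6) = (c - 3)*(c + 2)*(c + 3)*(c + 3)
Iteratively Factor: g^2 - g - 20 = (g - 5)*(g + 4)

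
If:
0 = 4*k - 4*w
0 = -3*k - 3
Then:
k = -1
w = -1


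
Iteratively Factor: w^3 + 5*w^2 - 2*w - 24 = (w + 3)*(w^2 + 2*w - 8) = (w + 3)*(w + 4)*(w - 2)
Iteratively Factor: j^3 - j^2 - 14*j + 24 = (j + 4)*(j^2 - 5*j + 6) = (j - 2)*(j + 4)*(j - 3)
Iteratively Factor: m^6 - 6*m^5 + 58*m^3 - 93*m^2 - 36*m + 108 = (m - 2)*(m^5 - 4*m^4 - 8*m^3 + 42*m^2 - 9*m - 54) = (m - 2)*(m + 1)*(m^4 - 5*m^3 - 3*m^2 + 45*m - 54) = (m - 2)*(m + 1)*(m + 3)*(m^3 - 8*m^2 + 21*m - 18) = (m - 3)*(m - 2)*(m + 1)*(m + 3)*(m^2 - 5*m + 6) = (m - 3)*(m - 2)^2*(m + 1)*(m + 3)*(m - 3)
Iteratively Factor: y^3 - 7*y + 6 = (y - 1)*(y^2 + y - 6) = (y - 1)*(y + 3)*(y - 2)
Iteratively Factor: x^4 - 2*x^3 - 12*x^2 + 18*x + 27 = (x - 3)*(x^3 + x^2 - 9*x - 9) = (x - 3)*(x + 3)*(x^2 - 2*x - 3) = (x - 3)*(x + 1)*(x + 3)*(x - 3)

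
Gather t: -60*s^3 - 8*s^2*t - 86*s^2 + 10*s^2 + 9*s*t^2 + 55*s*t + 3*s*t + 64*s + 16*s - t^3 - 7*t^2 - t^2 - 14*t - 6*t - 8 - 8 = -60*s^3 - 76*s^2 + 80*s - t^3 + t^2*(9*s - 8) + t*(-8*s^2 + 58*s - 20) - 16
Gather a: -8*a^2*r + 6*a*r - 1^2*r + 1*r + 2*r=-8*a^2*r + 6*a*r + 2*r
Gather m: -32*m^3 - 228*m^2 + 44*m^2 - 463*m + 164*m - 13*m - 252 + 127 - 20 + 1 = -32*m^3 - 184*m^2 - 312*m - 144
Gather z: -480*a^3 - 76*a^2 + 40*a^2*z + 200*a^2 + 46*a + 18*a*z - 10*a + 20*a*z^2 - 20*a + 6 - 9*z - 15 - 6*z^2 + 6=-480*a^3 + 124*a^2 + 16*a + z^2*(20*a - 6) + z*(40*a^2 + 18*a - 9) - 3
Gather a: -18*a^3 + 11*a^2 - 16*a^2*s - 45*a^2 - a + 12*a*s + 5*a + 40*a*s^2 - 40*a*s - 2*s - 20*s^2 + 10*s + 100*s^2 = -18*a^3 + a^2*(-16*s - 34) + a*(40*s^2 - 28*s + 4) + 80*s^2 + 8*s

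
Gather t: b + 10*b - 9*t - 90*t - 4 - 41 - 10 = 11*b - 99*t - 55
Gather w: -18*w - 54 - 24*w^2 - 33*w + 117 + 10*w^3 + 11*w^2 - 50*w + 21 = 10*w^3 - 13*w^2 - 101*w + 84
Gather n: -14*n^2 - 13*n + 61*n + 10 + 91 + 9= -14*n^2 + 48*n + 110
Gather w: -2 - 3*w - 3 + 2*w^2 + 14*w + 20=2*w^2 + 11*w + 15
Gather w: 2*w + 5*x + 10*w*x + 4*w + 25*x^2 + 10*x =w*(10*x + 6) + 25*x^2 + 15*x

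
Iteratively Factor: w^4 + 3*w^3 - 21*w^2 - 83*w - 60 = (w + 4)*(w^3 - w^2 - 17*w - 15) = (w - 5)*(w + 4)*(w^2 + 4*w + 3) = (w - 5)*(w + 1)*(w + 4)*(w + 3)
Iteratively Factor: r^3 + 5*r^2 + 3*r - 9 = (r + 3)*(r^2 + 2*r - 3) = (r + 3)^2*(r - 1)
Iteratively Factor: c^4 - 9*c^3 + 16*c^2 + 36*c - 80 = (c - 5)*(c^3 - 4*c^2 - 4*c + 16) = (c - 5)*(c - 2)*(c^2 - 2*c - 8) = (c - 5)*(c - 2)*(c + 2)*(c - 4)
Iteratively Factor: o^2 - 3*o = (o - 3)*(o)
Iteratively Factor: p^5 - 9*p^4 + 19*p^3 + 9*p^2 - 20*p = (p - 5)*(p^4 - 4*p^3 - p^2 + 4*p) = (p - 5)*(p - 1)*(p^3 - 3*p^2 - 4*p) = (p - 5)*(p - 4)*(p - 1)*(p^2 + p) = p*(p - 5)*(p - 4)*(p - 1)*(p + 1)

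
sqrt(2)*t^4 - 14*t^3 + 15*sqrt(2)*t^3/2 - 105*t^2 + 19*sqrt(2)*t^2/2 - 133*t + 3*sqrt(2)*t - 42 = (t + 1)*(t + 6)*(t - 7*sqrt(2))*(sqrt(2)*t + sqrt(2)/2)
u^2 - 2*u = u*(u - 2)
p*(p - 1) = p^2 - p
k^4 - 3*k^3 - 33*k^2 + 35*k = k*(k - 7)*(k - 1)*(k + 5)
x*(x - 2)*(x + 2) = x^3 - 4*x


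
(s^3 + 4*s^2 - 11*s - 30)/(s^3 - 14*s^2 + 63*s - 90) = (s^2 + 7*s + 10)/(s^2 - 11*s + 30)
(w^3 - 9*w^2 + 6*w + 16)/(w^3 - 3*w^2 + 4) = (w - 8)/(w - 2)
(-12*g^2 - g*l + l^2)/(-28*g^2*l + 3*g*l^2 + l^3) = (3*g + l)/(l*(7*g + l))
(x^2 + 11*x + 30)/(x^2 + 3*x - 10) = (x + 6)/(x - 2)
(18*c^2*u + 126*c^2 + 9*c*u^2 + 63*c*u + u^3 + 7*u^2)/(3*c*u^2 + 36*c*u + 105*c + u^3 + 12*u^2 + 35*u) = (6*c + u)/(u + 5)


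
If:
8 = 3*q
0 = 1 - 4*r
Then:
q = 8/3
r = 1/4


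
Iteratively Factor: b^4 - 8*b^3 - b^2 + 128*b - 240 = (b - 5)*(b^3 - 3*b^2 - 16*b + 48) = (b - 5)*(b + 4)*(b^2 - 7*b + 12) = (b - 5)*(b - 4)*(b + 4)*(b - 3)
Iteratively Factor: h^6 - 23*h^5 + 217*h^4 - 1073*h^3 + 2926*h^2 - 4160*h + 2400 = (h - 2)*(h^5 - 21*h^4 + 175*h^3 - 723*h^2 + 1480*h - 1200) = (h - 5)*(h - 2)*(h^4 - 16*h^3 + 95*h^2 - 248*h + 240) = (h - 5)*(h - 3)*(h - 2)*(h^3 - 13*h^2 + 56*h - 80) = (h - 5)*(h - 4)*(h - 3)*(h - 2)*(h^2 - 9*h + 20) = (h - 5)*(h - 4)^2*(h - 3)*(h - 2)*(h - 5)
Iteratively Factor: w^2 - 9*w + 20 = (w - 5)*(w - 4)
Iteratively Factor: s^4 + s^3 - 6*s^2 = (s)*(s^3 + s^2 - 6*s) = s^2*(s^2 + s - 6) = s^2*(s + 3)*(s - 2)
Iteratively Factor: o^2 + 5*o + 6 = (o + 3)*(o + 2)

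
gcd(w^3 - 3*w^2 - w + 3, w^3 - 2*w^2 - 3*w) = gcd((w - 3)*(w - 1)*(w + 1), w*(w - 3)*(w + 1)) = w^2 - 2*w - 3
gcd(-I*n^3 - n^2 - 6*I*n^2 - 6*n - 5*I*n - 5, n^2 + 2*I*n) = 1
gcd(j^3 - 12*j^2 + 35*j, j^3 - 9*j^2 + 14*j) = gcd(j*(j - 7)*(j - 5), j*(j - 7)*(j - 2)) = j^2 - 7*j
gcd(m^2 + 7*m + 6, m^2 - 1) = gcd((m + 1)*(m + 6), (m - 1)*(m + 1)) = m + 1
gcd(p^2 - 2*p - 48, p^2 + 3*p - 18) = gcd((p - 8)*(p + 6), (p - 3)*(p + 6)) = p + 6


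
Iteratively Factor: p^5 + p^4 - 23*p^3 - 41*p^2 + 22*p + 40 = (p + 2)*(p^4 - p^3 - 21*p^2 + p + 20) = (p + 2)*(p + 4)*(p^3 - 5*p^2 - p + 5) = (p - 5)*(p + 2)*(p + 4)*(p^2 - 1) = (p - 5)*(p + 1)*(p + 2)*(p + 4)*(p - 1)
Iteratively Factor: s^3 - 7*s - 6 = (s - 3)*(s^2 + 3*s + 2) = (s - 3)*(s + 1)*(s + 2)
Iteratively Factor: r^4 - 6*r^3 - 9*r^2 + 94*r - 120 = (r - 5)*(r^3 - r^2 - 14*r + 24) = (r - 5)*(r + 4)*(r^2 - 5*r + 6) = (r - 5)*(r - 3)*(r + 4)*(r - 2)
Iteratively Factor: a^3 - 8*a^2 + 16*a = (a)*(a^2 - 8*a + 16) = a*(a - 4)*(a - 4)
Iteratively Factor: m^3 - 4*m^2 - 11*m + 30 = (m + 3)*(m^2 - 7*m + 10) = (m - 2)*(m + 3)*(m - 5)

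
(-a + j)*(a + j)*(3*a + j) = -3*a^3 - a^2*j + 3*a*j^2 + j^3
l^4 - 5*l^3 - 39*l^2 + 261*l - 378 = (l - 6)*(l - 3)^2*(l + 7)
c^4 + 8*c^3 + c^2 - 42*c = c*(c - 2)*(c + 3)*(c + 7)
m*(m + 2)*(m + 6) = m^3 + 8*m^2 + 12*m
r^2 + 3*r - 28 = (r - 4)*(r + 7)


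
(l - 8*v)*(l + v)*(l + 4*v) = l^3 - 3*l^2*v - 36*l*v^2 - 32*v^3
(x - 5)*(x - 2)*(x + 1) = x^3 - 6*x^2 + 3*x + 10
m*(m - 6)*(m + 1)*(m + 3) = m^4 - 2*m^3 - 21*m^2 - 18*m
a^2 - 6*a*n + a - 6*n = (a + 1)*(a - 6*n)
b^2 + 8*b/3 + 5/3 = (b + 1)*(b + 5/3)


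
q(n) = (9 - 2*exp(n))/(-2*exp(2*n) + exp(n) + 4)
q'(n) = (9 - 2*exp(n))*(4*exp(2*n) - exp(n))/(-2*exp(2*n) + exp(n) + 4)^2 - 2*exp(n)/(-2*exp(2*n) + exp(n) + 4) = (-(2*exp(n) - 9)*(4*exp(n) - 1) + 4*exp(2*n) - 2*exp(n) - 8)*exp(n)/(-2*exp(2*n) + exp(n) + 4)^2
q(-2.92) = 2.20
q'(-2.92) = -0.05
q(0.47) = 12.08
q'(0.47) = 210.80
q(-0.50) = 2.01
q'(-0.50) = 0.14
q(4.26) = 0.01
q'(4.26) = -0.01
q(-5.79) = 2.25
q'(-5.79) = -0.00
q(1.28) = -0.10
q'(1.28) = 0.65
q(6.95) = 0.00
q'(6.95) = -0.00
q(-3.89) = 2.23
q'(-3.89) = -0.02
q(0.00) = 2.33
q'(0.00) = 1.67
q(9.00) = 0.00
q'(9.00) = 0.00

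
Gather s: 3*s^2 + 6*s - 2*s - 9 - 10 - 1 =3*s^2 + 4*s - 20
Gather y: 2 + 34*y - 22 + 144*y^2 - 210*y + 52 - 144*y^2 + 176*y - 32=0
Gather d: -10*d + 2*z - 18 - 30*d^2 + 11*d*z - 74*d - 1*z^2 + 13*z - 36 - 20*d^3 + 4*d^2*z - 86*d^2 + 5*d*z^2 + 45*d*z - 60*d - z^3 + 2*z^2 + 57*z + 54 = -20*d^3 + d^2*(4*z - 116) + d*(5*z^2 + 56*z - 144) - z^3 + z^2 + 72*z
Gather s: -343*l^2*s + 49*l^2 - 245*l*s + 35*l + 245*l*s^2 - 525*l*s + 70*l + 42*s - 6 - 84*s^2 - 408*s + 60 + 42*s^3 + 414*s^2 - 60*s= 49*l^2 + 105*l + 42*s^3 + s^2*(245*l + 330) + s*(-343*l^2 - 770*l - 426) + 54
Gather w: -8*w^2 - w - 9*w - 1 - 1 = -8*w^2 - 10*w - 2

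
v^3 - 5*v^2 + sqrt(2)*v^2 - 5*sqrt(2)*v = v*(v - 5)*(v + sqrt(2))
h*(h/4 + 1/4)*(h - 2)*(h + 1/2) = h^4/4 - h^3/8 - 5*h^2/8 - h/4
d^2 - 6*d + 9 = (d - 3)^2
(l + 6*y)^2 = l^2 + 12*l*y + 36*y^2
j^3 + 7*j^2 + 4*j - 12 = (j - 1)*(j + 2)*(j + 6)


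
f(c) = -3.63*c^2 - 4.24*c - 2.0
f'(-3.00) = 17.54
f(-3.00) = -21.95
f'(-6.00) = 39.32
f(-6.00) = -107.24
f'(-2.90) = 16.81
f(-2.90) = -20.23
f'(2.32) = -21.08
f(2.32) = -31.37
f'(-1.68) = 7.96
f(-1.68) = -5.12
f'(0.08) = -4.82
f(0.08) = -2.36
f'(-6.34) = 41.79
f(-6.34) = -121.03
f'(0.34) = -6.71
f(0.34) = -3.86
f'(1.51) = -15.20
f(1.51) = -16.68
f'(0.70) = -9.32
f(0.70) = -6.75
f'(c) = -7.26*c - 4.24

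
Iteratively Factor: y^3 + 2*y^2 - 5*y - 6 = (y + 3)*(y^2 - y - 2) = (y + 1)*(y + 3)*(y - 2)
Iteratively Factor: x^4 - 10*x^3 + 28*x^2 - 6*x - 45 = (x - 5)*(x^3 - 5*x^2 + 3*x + 9) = (x - 5)*(x - 3)*(x^2 - 2*x - 3) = (x - 5)*(x - 3)^2*(x + 1)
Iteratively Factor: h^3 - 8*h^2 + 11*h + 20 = (h - 4)*(h^2 - 4*h - 5) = (h - 4)*(h + 1)*(h - 5)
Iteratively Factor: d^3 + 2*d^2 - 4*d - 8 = (d + 2)*(d^2 - 4) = (d - 2)*(d + 2)*(d + 2)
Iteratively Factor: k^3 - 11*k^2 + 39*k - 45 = (k - 5)*(k^2 - 6*k + 9) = (k - 5)*(k - 3)*(k - 3)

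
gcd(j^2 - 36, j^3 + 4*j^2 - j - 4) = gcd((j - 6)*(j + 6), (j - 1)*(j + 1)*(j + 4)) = 1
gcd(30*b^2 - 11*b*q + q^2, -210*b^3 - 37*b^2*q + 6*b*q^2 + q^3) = -6*b + q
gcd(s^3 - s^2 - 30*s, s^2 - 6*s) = s^2 - 6*s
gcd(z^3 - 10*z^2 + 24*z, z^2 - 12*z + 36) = z - 6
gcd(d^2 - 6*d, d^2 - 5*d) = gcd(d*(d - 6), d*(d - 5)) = d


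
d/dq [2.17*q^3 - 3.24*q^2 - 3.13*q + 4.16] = 6.51*q^2 - 6.48*q - 3.13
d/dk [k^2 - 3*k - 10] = 2*k - 3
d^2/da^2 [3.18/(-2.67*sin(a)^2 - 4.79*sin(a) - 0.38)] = (90.679608*sin(a)^4 + 122.009922*sin(a)^3 - 75.962886*sin(a)^2 - 249.80808*sin(a) - 139.47162)/(2.67*sin(a)^2 + 4.79*sin(a) + 0.38)^3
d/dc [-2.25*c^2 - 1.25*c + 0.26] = -4.5*c - 1.25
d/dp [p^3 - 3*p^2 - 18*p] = 3*p^2 - 6*p - 18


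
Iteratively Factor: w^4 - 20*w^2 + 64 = (w + 4)*(w^3 - 4*w^2 - 4*w + 16) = (w + 2)*(w + 4)*(w^2 - 6*w + 8) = (w - 4)*(w + 2)*(w + 4)*(w - 2)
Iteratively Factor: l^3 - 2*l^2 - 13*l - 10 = (l + 1)*(l^2 - 3*l - 10) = (l - 5)*(l + 1)*(l + 2)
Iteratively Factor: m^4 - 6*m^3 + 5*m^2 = (m)*(m^3 - 6*m^2 + 5*m) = m*(m - 1)*(m^2 - 5*m) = m*(m - 5)*(m - 1)*(m)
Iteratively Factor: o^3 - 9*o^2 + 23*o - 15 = (o - 3)*(o^2 - 6*o + 5) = (o - 5)*(o - 3)*(o - 1)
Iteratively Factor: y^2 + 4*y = (y + 4)*(y)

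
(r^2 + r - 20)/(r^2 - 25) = (r - 4)/(r - 5)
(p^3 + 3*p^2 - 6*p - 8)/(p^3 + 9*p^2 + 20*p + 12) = (p^2 + 2*p - 8)/(p^2 + 8*p + 12)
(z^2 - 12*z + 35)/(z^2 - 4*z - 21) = (z - 5)/(z + 3)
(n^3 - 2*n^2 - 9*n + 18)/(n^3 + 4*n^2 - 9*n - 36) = (n - 2)/(n + 4)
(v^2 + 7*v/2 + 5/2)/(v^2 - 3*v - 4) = (v + 5/2)/(v - 4)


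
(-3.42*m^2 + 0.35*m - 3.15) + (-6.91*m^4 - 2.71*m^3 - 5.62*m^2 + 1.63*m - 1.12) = -6.91*m^4 - 2.71*m^3 - 9.04*m^2 + 1.98*m - 4.27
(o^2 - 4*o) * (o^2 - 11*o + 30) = o^4 - 15*o^3 + 74*o^2 - 120*o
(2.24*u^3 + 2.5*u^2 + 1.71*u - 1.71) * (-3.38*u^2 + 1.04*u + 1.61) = -7.5712*u^5 - 6.1204*u^4 + 0.426600000000001*u^3 + 11.5832*u^2 + 0.9747*u - 2.7531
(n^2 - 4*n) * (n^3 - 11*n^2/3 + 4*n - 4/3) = n^5 - 23*n^4/3 + 56*n^3/3 - 52*n^2/3 + 16*n/3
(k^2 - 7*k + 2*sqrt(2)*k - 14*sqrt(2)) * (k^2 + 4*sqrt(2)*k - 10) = k^4 - 7*k^3 + 6*sqrt(2)*k^3 - 42*sqrt(2)*k^2 + 6*k^2 - 42*k - 20*sqrt(2)*k + 140*sqrt(2)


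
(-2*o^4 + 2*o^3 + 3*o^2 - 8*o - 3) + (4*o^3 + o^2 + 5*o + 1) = -2*o^4 + 6*o^3 + 4*o^2 - 3*o - 2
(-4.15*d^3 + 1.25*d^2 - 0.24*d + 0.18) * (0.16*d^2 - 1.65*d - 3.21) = -0.664*d^5 + 7.0475*d^4 + 11.2206*d^3 - 3.5877*d^2 + 0.4734*d - 0.5778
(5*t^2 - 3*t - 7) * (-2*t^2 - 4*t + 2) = -10*t^4 - 14*t^3 + 36*t^2 + 22*t - 14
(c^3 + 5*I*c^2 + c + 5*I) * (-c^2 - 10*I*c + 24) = -c^5 - 15*I*c^4 + 73*c^3 + 105*I*c^2 + 74*c + 120*I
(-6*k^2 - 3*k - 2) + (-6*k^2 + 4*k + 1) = -12*k^2 + k - 1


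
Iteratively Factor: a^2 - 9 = (a + 3)*(a - 3)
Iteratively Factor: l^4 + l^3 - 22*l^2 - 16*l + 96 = (l + 3)*(l^3 - 2*l^2 - 16*l + 32) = (l + 3)*(l + 4)*(l^2 - 6*l + 8) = (l - 4)*(l + 3)*(l + 4)*(l - 2)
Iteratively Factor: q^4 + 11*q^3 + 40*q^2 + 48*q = (q + 4)*(q^3 + 7*q^2 + 12*q) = q*(q + 4)*(q^2 + 7*q + 12) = q*(q + 4)^2*(q + 3)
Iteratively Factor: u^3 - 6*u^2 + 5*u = (u)*(u^2 - 6*u + 5) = u*(u - 1)*(u - 5)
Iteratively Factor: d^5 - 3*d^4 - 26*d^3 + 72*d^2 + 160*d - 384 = (d - 4)*(d^4 + d^3 - 22*d^2 - 16*d + 96) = (d - 4)*(d - 2)*(d^3 + 3*d^2 - 16*d - 48) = (d - 4)^2*(d - 2)*(d^2 + 7*d + 12) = (d - 4)^2*(d - 2)*(d + 4)*(d + 3)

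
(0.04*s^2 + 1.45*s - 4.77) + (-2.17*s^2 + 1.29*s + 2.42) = -2.13*s^2 + 2.74*s - 2.35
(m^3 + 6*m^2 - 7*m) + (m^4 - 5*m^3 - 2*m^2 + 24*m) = m^4 - 4*m^3 + 4*m^2 + 17*m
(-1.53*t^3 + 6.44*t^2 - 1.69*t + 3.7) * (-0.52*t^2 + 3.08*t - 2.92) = 0.7956*t^5 - 8.0612*t^4 + 25.1816*t^3 - 25.934*t^2 + 16.3308*t - 10.804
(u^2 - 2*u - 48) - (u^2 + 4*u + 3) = -6*u - 51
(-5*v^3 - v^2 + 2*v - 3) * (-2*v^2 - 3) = 10*v^5 + 2*v^4 + 11*v^3 + 9*v^2 - 6*v + 9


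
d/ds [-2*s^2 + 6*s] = 6 - 4*s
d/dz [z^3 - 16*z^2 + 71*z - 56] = 3*z^2 - 32*z + 71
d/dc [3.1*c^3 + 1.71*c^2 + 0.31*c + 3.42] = 9.3*c^2 + 3.42*c + 0.31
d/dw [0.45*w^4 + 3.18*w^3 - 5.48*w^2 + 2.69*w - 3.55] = 1.8*w^3 + 9.54*w^2 - 10.96*w + 2.69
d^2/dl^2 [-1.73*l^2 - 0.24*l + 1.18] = -3.46000000000000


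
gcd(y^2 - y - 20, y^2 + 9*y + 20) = y + 4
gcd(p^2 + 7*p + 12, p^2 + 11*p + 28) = p + 4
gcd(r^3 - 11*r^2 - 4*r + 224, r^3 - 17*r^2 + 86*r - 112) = r^2 - 15*r + 56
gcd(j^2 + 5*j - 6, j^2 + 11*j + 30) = j + 6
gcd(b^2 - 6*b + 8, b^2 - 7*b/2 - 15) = 1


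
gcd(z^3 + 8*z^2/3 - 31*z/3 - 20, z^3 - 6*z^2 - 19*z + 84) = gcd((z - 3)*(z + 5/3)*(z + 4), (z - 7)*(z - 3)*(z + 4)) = z^2 + z - 12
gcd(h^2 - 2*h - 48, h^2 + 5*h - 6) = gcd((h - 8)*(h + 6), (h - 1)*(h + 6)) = h + 6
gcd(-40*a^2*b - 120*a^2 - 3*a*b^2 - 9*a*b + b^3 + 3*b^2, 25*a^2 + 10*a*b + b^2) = 5*a + b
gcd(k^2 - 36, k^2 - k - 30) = k - 6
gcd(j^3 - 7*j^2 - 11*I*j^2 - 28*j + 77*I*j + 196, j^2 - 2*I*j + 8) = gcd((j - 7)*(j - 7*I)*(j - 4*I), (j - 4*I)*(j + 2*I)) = j - 4*I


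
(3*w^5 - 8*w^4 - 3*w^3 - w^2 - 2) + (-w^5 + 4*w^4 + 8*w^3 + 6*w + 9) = 2*w^5 - 4*w^4 + 5*w^3 - w^2 + 6*w + 7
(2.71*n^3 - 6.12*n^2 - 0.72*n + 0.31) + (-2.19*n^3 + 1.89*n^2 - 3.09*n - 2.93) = 0.52*n^3 - 4.23*n^2 - 3.81*n - 2.62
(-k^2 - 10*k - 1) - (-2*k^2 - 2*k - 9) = k^2 - 8*k + 8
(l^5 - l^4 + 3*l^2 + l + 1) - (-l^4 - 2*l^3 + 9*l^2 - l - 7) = l^5 + 2*l^3 - 6*l^2 + 2*l + 8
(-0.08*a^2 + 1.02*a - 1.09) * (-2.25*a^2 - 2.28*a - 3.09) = 0.18*a^4 - 2.1126*a^3 + 0.3741*a^2 - 0.6666*a + 3.3681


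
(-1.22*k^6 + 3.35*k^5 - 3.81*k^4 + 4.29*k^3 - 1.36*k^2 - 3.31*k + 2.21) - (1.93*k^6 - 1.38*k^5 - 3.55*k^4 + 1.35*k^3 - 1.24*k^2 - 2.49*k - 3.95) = -3.15*k^6 + 4.73*k^5 - 0.26*k^4 + 2.94*k^3 - 0.12*k^2 - 0.82*k + 6.16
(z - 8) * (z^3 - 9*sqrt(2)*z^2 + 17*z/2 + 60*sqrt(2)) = z^4 - 9*sqrt(2)*z^3 - 8*z^3 + 17*z^2/2 + 72*sqrt(2)*z^2 - 68*z + 60*sqrt(2)*z - 480*sqrt(2)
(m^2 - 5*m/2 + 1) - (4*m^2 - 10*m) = -3*m^2 + 15*m/2 + 1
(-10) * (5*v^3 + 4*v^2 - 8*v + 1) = -50*v^3 - 40*v^2 + 80*v - 10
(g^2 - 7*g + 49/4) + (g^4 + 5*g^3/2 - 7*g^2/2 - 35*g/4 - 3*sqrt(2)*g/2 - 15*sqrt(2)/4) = g^4 + 5*g^3/2 - 5*g^2/2 - 63*g/4 - 3*sqrt(2)*g/2 - 15*sqrt(2)/4 + 49/4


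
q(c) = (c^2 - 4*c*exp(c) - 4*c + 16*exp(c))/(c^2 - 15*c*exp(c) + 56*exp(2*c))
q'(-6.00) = 0.10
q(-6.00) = 1.66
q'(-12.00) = 0.03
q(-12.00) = 1.33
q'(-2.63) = -0.20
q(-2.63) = 1.92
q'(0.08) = -0.32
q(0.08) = 0.26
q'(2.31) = -0.02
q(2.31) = 0.01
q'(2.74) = -0.01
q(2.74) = 0.01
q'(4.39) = -0.00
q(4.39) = -0.00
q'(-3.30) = 0.04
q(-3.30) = 1.97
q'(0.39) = -0.22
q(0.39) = 0.18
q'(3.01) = -0.01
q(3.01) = 0.00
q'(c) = (-4*c*exp(c) + 2*c + 12*exp(c) - 4)/(c^2 - 15*c*exp(c) + 56*exp(2*c)) + (c^2 - 4*c*exp(c) - 4*c + 16*exp(c))*(15*c*exp(c) - 2*c - 112*exp(2*c) + 15*exp(c))/(c^2 - 15*c*exp(c) + 56*exp(2*c))^2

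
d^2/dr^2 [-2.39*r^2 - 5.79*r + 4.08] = -4.78000000000000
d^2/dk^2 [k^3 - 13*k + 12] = 6*k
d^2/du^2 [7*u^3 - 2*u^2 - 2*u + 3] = 42*u - 4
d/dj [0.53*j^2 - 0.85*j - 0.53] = 1.06*j - 0.85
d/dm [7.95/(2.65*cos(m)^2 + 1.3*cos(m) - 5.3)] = (42.135*cos(m) + 10.335)*sin(m)/(2.65*cos(m)^2 + 1.3*cos(m) - 5.3)^2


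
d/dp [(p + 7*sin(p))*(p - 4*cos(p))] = (p + 7*sin(p))*(4*sin(p) + 1) + (p - 4*cos(p))*(7*cos(p) + 1)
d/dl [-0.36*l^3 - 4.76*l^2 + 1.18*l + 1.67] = -1.08*l^2 - 9.52*l + 1.18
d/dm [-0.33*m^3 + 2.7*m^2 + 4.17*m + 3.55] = -0.99*m^2 + 5.4*m + 4.17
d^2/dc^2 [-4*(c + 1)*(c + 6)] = -8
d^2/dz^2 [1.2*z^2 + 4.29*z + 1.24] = 2.40000000000000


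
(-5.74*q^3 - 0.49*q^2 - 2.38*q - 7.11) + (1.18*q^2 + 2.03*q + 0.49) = -5.74*q^3 + 0.69*q^2 - 0.35*q - 6.62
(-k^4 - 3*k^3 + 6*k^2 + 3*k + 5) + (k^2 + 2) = -k^4 - 3*k^3 + 7*k^2 + 3*k + 7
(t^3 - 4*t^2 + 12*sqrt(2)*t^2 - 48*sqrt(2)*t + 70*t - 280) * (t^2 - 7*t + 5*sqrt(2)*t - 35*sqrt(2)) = t^5 - 11*t^4 + 17*sqrt(2)*t^4 - 187*sqrt(2)*t^3 + 218*t^3 - 2090*t^2 + 826*sqrt(2)*t^2 - 3850*sqrt(2)*t + 5320*t + 9800*sqrt(2)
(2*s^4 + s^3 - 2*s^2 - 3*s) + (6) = 2*s^4 + s^3 - 2*s^2 - 3*s + 6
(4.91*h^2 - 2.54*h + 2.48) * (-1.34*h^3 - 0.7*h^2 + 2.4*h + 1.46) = -6.5794*h^5 - 0.0333999999999994*h^4 + 10.2388*h^3 - 0.6634*h^2 + 2.2436*h + 3.6208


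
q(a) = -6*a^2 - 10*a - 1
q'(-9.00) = 98.00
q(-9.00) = -397.00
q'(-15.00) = 170.00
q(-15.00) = -1201.00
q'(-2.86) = 24.32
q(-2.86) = -21.48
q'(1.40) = -26.80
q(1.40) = -26.76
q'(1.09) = -23.08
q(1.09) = -19.03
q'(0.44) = -15.28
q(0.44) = -6.56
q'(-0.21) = -7.48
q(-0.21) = 0.84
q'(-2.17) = 16.04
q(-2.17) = -7.55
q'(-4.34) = 42.08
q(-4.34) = -70.61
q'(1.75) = -31.00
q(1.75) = -36.88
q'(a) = -12*a - 10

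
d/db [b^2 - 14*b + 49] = 2*b - 14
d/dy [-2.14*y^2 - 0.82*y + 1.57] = -4.28*y - 0.82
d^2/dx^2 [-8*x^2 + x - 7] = -16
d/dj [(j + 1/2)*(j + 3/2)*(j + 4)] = 3*j^2 + 12*j + 35/4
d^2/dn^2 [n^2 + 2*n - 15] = 2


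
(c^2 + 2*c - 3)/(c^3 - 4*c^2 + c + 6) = (c^2 + 2*c - 3)/(c^3 - 4*c^2 + c + 6)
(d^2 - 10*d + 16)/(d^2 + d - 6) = (d - 8)/(d + 3)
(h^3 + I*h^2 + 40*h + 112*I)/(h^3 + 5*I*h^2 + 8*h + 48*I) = (h - 7*I)/(h - 3*I)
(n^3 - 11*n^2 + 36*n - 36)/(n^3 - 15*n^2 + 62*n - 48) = (n^2 - 5*n + 6)/(n^2 - 9*n + 8)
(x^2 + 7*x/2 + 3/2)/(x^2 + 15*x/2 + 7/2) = (x + 3)/(x + 7)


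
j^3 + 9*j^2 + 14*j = j*(j + 2)*(j + 7)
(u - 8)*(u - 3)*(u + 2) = u^3 - 9*u^2 + 2*u + 48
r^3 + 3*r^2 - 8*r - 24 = (r + 3)*(r - 2*sqrt(2))*(r + 2*sqrt(2))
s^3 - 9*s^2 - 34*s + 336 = (s - 8)*(s - 7)*(s + 6)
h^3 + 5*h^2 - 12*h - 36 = (h - 3)*(h + 2)*(h + 6)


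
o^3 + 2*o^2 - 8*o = o*(o - 2)*(o + 4)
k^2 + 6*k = k*(k + 6)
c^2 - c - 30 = (c - 6)*(c + 5)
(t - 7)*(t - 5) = t^2 - 12*t + 35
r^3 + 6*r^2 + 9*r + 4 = (r + 1)^2*(r + 4)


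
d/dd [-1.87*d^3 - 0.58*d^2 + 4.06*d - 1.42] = -5.61*d^2 - 1.16*d + 4.06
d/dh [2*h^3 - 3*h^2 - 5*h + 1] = 6*h^2 - 6*h - 5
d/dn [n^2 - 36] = 2*n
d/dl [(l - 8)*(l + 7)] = 2*l - 1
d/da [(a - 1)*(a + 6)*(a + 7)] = 3*a^2 + 24*a + 29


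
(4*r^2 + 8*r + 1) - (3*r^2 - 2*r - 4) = r^2 + 10*r + 5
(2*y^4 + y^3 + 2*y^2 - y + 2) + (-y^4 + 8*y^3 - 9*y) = y^4 + 9*y^3 + 2*y^2 - 10*y + 2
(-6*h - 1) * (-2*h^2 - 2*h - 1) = 12*h^3 + 14*h^2 + 8*h + 1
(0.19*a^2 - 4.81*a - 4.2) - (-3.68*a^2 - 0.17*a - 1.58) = 3.87*a^2 - 4.64*a - 2.62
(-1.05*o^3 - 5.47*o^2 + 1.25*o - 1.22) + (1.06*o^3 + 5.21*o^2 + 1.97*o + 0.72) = 0.01*o^3 - 0.26*o^2 + 3.22*o - 0.5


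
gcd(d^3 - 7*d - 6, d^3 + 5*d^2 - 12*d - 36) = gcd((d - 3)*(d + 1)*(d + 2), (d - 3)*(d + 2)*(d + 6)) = d^2 - d - 6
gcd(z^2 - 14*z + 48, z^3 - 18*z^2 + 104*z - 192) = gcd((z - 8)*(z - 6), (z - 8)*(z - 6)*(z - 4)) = z^2 - 14*z + 48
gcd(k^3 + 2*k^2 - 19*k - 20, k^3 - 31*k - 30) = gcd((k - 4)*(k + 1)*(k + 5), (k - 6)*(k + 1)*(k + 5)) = k^2 + 6*k + 5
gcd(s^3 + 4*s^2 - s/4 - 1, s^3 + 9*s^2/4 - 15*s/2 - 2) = s + 4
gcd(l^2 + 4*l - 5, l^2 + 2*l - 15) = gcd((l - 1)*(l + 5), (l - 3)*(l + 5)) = l + 5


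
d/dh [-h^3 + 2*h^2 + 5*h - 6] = -3*h^2 + 4*h + 5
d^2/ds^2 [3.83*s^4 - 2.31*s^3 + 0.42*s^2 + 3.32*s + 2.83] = 45.96*s^2 - 13.86*s + 0.84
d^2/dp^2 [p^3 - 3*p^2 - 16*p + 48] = 6*p - 6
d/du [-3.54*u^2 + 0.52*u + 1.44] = 0.52 - 7.08*u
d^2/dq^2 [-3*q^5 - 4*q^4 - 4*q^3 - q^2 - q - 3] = -60*q^3 - 48*q^2 - 24*q - 2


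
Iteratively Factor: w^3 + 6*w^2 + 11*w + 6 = (w + 3)*(w^2 + 3*w + 2) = (w + 1)*(w + 3)*(w + 2)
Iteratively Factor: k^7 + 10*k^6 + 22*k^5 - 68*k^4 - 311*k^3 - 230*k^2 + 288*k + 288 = (k + 1)*(k^6 + 9*k^5 + 13*k^4 - 81*k^3 - 230*k^2 + 288) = (k + 1)*(k + 4)*(k^5 + 5*k^4 - 7*k^3 - 53*k^2 - 18*k + 72) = (k - 1)*(k + 1)*(k + 4)*(k^4 + 6*k^3 - k^2 - 54*k - 72) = (k - 1)*(k + 1)*(k + 3)*(k + 4)*(k^3 + 3*k^2 - 10*k - 24) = (k - 1)*(k + 1)*(k + 2)*(k + 3)*(k + 4)*(k^2 + k - 12) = (k - 1)*(k + 1)*(k + 2)*(k + 3)*(k + 4)^2*(k - 3)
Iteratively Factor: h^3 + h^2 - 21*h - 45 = (h - 5)*(h^2 + 6*h + 9) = (h - 5)*(h + 3)*(h + 3)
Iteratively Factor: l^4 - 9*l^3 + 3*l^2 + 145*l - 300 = (l + 4)*(l^3 - 13*l^2 + 55*l - 75) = (l - 5)*(l + 4)*(l^2 - 8*l + 15) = (l - 5)*(l - 3)*(l + 4)*(l - 5)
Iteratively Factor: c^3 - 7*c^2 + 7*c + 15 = (c + 1)*(c^2 - 8*c + 15) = (c - 3)*(c + 1)*(c - 5)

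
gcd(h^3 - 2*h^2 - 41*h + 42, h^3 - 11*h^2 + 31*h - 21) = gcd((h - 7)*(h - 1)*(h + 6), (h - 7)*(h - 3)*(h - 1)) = h^2 - 8*h + 7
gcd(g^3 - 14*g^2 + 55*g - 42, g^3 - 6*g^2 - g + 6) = g^2 - 7*g + 6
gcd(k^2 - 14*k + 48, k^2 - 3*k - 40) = k - 8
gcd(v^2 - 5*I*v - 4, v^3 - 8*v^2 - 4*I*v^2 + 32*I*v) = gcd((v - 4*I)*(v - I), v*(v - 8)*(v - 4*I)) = v - 4*I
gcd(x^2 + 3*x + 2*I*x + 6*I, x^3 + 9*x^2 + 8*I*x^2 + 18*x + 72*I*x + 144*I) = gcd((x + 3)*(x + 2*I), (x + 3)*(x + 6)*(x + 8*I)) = x + 3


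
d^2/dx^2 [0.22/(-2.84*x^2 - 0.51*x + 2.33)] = (3.548864*x^2 + 0.637296*x - 0.22*(5.68*x + 0.51)*(11.36*x + 1.02) - 2.911568)/(2.84*x^2 + 0.51*x - 2.33)^3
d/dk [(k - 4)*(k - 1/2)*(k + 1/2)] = 3*k^2 - 8*k - 1/4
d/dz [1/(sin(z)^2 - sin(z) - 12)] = (1 - 2*sin(z))*cos(z)/(sin(z) + cos(z)^2 + 11)^2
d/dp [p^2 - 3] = 2*p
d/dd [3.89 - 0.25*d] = -0.250000000000000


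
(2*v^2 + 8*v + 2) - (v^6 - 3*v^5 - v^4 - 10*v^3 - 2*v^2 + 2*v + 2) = -v^6 + 3*v^5 + v^4 + 10*v^3 + 4*v^2 + 6*v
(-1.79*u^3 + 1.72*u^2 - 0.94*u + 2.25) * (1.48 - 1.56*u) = 2.7924*u^4 - 5.3324*u^3 + 4.012*u^2 - 4.9012*u + 3.33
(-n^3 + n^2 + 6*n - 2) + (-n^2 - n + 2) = -n^3 + 5*n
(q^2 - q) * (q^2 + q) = q^4 - q^2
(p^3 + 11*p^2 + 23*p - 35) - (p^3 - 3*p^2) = 14*p^2 + 23*p - 35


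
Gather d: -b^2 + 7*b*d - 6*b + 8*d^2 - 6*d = -b^2 - 6*b + 8*d^2 + d*(7*b - 6)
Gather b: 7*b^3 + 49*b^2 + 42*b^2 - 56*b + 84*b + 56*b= 7*b^3 + 91*b^2 + 84*b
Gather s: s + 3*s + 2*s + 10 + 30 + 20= 6*s + 60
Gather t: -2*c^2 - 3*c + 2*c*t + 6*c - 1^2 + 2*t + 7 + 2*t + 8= -2*c^2 + 3*c + t*(2*c + 4) + 14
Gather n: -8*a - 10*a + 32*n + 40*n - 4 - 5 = -18*a + 72*n - 9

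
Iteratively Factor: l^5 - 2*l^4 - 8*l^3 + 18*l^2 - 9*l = (l - 3)*(l^4 + l^3 - 5*l^2 + 3*l) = l*(l - 3)*(l^3 + l^2 - 5*l + 3) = l*(l - 3)*(l - 1)*(l^2 + 2*l - 3) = l*(l - 3)*(l - 1)*(l + 3)*(l - 1)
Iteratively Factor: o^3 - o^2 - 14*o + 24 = (o - 3)*(o^2 + 2*o - 8) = (o - 3)*(o + 4)*(o - 2)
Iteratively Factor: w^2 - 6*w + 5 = (w - 1)*(w - 5)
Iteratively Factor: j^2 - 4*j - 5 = (j + 1)*(j - 5)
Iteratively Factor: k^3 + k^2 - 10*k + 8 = (k - 1)*(k^2 + 2*k - 8) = (k - 1)*(k + 4)*(k - 2)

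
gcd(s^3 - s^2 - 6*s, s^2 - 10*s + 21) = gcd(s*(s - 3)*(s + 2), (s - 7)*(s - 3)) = s - 3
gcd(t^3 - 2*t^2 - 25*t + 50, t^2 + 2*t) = 1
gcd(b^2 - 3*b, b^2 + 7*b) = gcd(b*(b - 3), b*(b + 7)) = b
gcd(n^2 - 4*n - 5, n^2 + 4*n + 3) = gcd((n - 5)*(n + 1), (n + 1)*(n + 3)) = n + 1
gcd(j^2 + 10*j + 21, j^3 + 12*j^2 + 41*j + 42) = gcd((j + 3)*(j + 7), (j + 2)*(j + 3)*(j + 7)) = j^2 + 10*j + 21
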